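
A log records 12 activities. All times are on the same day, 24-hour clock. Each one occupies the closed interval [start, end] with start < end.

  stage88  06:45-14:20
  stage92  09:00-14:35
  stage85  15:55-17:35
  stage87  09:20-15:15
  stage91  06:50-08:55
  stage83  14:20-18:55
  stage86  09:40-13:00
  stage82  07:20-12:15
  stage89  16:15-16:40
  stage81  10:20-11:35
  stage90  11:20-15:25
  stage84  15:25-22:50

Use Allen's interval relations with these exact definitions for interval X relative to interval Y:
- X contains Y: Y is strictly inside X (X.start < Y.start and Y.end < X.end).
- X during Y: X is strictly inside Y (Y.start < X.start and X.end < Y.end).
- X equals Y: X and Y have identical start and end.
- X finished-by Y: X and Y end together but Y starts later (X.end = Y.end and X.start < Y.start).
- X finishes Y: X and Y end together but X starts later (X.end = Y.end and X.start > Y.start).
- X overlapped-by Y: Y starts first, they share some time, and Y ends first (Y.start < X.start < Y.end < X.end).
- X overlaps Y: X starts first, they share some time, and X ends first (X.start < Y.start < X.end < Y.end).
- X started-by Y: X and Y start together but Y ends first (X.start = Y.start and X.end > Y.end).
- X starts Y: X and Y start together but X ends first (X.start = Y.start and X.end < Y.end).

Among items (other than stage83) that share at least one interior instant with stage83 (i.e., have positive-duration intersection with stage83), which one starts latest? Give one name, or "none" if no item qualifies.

stage89

Target stage83 = [14:20, 18:55].
stage81 [10:20, 11:35] → before → excluded.
stage82 [07:20, 12:15] → before → excluded.
stage84 [15:25, 22:50] → overlapped-by → candidate.
stage85 [15:55, 17:35] → during → candidate.
stage86 [09:40, 13:00] → before → excluded.
stage87 [09:20, 15:15] → overlaps → candidate.
stage88 [06:45, 14:20] → meets → excluded.
stage89 [16:15, 16:40] → during → candidate.
stage90 [11:20, 15:25] → overlaps → candidate.
stage91 [06:50, 08:55] → before → excluded.
stage92 [09:00, 14:35] → overlaps → candidate.
Among candidates, latest start is 16:15 → stage89.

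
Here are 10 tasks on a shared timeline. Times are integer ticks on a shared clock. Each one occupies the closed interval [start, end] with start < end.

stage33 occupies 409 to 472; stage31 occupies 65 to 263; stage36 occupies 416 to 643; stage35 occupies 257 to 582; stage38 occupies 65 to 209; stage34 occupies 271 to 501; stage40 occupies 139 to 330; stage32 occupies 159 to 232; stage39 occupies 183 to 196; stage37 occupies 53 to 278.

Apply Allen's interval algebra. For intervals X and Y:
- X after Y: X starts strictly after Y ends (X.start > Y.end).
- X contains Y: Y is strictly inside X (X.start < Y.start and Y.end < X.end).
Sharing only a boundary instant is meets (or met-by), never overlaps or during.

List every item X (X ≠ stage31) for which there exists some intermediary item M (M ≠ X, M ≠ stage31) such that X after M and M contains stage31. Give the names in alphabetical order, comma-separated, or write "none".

Target stage31 = [65, 263].
Intermediaries M with M contains stage31: stage37.
Via stage37 — items with X after stage37: stage33, stage36.
Union: stage33, stage36.

stage33, stage36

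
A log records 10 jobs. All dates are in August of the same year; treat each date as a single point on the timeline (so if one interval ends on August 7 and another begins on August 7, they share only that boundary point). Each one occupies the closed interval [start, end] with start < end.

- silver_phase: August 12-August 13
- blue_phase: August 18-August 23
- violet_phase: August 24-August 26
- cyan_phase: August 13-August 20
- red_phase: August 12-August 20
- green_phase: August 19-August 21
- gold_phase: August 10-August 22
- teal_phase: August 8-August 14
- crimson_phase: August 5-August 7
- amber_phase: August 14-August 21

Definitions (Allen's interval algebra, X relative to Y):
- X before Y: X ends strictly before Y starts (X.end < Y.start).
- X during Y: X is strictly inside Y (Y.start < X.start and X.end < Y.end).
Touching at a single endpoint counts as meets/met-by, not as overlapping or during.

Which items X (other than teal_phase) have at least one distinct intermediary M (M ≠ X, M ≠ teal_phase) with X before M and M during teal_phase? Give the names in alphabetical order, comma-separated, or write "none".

crimson_phase

Target teal_phase = [August 8, August 14].
Intermediaries M with M during teal_phase: silver_phase.
Via silver_phase — items with X before silver_phase: crimson_phase.
Union: crimson_phase.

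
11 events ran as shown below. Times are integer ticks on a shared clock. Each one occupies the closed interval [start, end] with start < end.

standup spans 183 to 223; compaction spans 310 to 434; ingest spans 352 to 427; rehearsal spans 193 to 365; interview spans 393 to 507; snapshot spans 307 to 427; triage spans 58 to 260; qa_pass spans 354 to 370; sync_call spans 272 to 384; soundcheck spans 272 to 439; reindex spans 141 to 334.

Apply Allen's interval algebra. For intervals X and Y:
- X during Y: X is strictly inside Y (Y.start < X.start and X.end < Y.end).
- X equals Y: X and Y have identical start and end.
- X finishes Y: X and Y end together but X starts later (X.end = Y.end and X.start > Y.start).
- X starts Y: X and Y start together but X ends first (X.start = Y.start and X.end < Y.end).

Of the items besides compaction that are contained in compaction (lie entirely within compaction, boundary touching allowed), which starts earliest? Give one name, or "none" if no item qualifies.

ingest

Target compaction = [310, 434].
ingest [352, 427] → during → candidate.
interview [393, 507] → overlapped-by → excluded.
qa_pass [354, 370] → during → candidate.
rehearsal [193, 365] → overlaps → excluded.
reindex [141, 334] → overlaps → excluded.
snapshot [307, 427] → overlaps → excluded.
soundcheck [272, 439] → contains → excluded.
standup [183, 223] → before → excluded.
sync_call [272, 384] → overlaps → excluded.
triage [58, 260] → before → excluded.
Among candidates, earliest start is 352 → ingest.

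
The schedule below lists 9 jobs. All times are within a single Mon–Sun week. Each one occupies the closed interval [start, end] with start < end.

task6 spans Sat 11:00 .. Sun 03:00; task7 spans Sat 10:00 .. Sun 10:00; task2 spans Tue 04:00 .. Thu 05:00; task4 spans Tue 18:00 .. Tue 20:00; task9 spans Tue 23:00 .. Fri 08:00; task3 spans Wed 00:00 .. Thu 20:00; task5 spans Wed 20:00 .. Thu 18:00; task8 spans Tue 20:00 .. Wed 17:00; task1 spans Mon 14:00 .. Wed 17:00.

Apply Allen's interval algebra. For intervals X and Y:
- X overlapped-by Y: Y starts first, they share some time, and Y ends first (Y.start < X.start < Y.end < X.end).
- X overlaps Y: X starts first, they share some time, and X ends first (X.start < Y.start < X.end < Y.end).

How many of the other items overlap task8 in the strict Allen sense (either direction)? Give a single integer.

2

Target task8 = [Tue 20:00, Wed 17:00].
task1 [Mon 14:00, Wed 17:00] → finished-by → no.
task2 [Tue 04:00, Thu 05:00] → contains → no.
task3 [Wed 00:00, Thu 20:00] → overlapped-by → counts.
task4 [Tue 18:00, Tue 20:00] → meets → no.
task5 [Wed 20:00, Thu 18:00] → after → no.
task6 [Sat 11:00, Sun 03:00] → after → no.
task7 [Sat 10:00, Sun 10:00] → after → no.
task9 [Tue 23:00, Fri 08:00] → overlapped-by → counts.
Total: 2.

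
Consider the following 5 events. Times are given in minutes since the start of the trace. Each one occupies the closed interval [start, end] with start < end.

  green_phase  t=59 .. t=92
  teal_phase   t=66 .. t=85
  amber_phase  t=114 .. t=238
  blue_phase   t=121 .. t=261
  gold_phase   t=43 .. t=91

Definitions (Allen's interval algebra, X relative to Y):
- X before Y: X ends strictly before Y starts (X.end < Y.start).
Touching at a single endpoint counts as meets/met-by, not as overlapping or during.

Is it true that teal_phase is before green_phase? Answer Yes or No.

No

teal_phase = [t=66, t=85], green_phase = [t=59, t=92].
Actual relation of teal_phase to green_phase: during.
Asked whether 'before' holds → No.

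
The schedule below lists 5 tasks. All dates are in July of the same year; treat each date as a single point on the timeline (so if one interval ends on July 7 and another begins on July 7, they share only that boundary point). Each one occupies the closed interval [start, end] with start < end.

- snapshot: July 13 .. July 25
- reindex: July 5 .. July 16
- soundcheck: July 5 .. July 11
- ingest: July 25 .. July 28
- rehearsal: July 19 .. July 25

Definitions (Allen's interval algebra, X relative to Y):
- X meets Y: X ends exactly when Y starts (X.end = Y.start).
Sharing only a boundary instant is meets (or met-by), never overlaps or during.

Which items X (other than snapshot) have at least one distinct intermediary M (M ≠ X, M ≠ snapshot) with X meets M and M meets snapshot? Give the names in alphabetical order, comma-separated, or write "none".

Target snapshot = [July 13, July 25].
Intermediaries M with M meets snapshot: none.
Union: none.

none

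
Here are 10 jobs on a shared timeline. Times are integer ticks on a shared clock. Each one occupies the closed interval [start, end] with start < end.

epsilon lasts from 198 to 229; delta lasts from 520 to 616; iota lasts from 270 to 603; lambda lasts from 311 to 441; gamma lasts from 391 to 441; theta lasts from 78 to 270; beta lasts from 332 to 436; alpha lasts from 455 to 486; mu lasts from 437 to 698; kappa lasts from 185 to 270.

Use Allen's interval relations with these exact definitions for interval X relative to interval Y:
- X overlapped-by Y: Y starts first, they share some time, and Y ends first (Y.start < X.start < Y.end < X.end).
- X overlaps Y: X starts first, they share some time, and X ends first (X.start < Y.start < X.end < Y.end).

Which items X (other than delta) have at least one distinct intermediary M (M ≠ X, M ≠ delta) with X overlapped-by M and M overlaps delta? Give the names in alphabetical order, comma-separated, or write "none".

mu

Target delta = [520, 616].
Intermediaries M with M overlaps delta: iota.
Via iota — items with X overlapped-by iota: mu.
Union: mu.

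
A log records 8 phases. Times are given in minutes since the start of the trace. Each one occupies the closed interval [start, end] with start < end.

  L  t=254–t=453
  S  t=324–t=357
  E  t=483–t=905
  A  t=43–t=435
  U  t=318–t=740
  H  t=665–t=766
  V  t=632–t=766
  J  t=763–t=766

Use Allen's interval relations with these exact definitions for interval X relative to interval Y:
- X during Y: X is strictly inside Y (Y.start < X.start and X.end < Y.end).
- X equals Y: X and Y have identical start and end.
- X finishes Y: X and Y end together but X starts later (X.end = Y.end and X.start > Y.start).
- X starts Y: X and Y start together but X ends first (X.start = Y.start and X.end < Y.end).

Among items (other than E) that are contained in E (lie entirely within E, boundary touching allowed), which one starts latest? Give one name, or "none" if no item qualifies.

Target E = [t=483, t=905].
A [t=43, t=435] → before → excluded.
H [t=665, t=766] → during → candidate.
J [t=763, t=766] → during → candidate.
L [t=254, t=453] → before → excluded.
S [t=324, t=357] → before → excluded.
U [t=318, t=740] → overlaps → excluded.
V [t=632, t=766] → during → candidate.
Among candidates, latest start is t=763 → J.

J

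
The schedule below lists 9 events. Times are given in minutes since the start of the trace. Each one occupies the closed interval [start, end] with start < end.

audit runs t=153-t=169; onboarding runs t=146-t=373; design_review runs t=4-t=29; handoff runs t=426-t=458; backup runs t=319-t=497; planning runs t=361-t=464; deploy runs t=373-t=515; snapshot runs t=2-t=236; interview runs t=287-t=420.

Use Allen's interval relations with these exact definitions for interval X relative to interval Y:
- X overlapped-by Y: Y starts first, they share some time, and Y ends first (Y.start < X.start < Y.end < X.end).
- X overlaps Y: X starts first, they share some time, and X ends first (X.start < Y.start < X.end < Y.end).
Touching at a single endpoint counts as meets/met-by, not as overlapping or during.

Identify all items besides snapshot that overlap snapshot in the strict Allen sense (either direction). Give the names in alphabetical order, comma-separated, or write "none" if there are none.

onboarding

Target snapshot = [t=2, t=236].
audit [t=153, t=169] → during → no.
backup [t=319, t=497] → after → no.
deploy [t=373, t=515] → after → no.
design_review [t=4, t=29] → during → no.
handoff [t=426, t=458] → after → no.
interview [t=287, t=420] → after → no.
onboarding [t=146, t=373] → overlapped-by → yes.
planning [t=361, t=464] → after → no.
Result: onboarding.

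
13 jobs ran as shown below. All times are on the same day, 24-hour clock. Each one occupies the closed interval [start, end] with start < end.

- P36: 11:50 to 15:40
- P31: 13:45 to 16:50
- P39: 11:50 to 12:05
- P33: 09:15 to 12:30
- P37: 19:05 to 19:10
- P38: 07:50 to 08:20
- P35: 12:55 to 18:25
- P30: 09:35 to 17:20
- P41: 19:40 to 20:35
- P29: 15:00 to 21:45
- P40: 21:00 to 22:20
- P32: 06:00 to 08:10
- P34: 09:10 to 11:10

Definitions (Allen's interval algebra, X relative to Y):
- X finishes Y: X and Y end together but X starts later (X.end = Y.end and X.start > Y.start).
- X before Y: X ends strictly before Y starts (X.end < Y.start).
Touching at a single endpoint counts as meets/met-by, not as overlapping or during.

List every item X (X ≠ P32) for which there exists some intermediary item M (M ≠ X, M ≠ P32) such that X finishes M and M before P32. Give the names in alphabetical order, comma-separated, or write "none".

none

Target P32 = [06:00, 08:10].
Intermediaries M with M before P32: none.
Union: none.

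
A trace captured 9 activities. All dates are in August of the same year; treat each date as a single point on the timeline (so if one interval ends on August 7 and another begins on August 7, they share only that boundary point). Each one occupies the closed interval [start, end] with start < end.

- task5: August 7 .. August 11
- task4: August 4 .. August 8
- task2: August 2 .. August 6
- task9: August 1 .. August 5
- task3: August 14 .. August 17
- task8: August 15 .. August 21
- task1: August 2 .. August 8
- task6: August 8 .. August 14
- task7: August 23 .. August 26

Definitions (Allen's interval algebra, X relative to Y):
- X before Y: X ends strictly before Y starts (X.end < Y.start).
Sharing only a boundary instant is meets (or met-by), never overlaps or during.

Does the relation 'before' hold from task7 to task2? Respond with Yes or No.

task7 = [August 23, August 26], task2 = [August 2, August 6].
Actual relation of task7 to task2: after.
Asked whether 'before' holds → No.

No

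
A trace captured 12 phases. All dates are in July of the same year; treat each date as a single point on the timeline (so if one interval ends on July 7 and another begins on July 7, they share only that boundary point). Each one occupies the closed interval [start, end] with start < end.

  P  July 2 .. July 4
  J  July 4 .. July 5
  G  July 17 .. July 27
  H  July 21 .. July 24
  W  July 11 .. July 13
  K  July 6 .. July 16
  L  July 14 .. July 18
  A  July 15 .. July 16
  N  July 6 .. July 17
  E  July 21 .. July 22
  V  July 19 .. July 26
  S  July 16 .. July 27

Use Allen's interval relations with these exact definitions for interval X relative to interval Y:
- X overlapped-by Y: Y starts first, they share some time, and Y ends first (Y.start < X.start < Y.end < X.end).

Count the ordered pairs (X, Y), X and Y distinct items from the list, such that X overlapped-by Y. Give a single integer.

5

Checking all 132 ordered pairs for relation 'overlapped-by'; matching pairs in alphabetical order:
(G, L): G overlapped-by L ✓
(L, K): L overlapped-by K ✓
(L, N): L overlapped-by N ✓
(S, L): S overlapped-by L ✓
(S, N): S overlapped-by N ✓
Count: 5.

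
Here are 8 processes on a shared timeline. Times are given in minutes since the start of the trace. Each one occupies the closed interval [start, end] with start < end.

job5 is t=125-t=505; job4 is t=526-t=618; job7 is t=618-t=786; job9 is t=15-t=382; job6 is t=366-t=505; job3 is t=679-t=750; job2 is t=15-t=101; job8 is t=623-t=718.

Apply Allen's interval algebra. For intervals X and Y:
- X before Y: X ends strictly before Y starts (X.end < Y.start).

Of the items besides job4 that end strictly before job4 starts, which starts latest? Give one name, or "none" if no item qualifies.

Target job4 = [t=526, t=618].
job2 [t=15, t=101] → before → candidate.
job3 [t=679, t=750] → after → excluded.
job5 [t=125, t=505] → before → candidate.
job6 [t=366, t=505] → before → candidate.
job7 [t=618, t=786] → met-by → excluded.
job8 [t=623, t=718] → after → excluded.
job9 [t=15, t=382] → before → candidate.
Among candidates, latest start is t=366 → job6.

job6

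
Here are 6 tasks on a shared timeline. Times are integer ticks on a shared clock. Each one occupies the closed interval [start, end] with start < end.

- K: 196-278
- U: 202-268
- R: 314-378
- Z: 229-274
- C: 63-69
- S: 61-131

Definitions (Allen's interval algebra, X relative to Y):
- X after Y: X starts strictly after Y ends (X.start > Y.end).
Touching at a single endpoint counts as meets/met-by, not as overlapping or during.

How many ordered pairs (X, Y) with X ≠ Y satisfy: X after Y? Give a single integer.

Checking all 30 ordered pairs for relation 'after'; matching pairs in alphabetical order:
(K, C): K after C ✓
(K, S): K after S ✓
(R, C): R after C ✓
(R, K): R after K ✓
(R, S): R after S ✓
(R, U): R after U ✓
(R, Z): R after Z ✓
(U, C): U after C ✓
(U, S): U after S ✓
(Z, C): Z after C ✓
(Z, S): Z after S ✓
Count: 11.

11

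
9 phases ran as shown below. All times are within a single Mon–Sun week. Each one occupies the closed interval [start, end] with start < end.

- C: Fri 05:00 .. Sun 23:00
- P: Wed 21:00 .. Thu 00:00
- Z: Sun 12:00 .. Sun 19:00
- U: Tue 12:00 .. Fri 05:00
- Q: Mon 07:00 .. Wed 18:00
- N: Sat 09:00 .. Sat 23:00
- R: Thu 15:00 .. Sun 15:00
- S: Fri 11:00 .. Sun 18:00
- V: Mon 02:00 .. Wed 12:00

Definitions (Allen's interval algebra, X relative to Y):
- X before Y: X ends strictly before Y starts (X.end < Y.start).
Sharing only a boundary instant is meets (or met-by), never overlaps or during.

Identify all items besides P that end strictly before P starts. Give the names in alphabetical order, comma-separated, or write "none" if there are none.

Q, V

Target P = [Wed 21:00, Thu 00:00].
C [Fri 05:00, Sun 23:00] → after → no.
N [Sat 09:00, Sat 23:00] → after → no.
Q [Mon 07:00, Wed 18:00] → before → yes.
R [Thu 15:00, Sun 15:00] → after → no.
S [Fri 11:00, Sun 18:00] → after → no.
U [Tue 12:00, Fri 05:00] → contains → no.
V [Mon 02:00, Wed 12:00] → before → yes.
Z [Sun 12:00, Sun 19:00] → after → no.
Result: Q, V.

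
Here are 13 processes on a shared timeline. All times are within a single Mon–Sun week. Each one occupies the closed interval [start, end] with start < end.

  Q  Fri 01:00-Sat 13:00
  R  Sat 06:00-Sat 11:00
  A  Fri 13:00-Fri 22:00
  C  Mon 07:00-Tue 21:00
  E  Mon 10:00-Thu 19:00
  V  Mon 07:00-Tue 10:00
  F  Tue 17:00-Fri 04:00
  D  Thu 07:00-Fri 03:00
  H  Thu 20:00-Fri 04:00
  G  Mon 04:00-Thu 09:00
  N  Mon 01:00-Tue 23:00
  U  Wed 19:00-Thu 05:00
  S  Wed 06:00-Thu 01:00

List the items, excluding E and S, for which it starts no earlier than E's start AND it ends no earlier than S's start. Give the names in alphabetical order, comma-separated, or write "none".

A, D, F, H, Q, R, U

Conditions: its start is no earlier than E's start (X.start >= Mon 10:00) AND its end is no earlier than S's start (X.end >= Wed 06:00).
A: start Fri 13:00 >= Mon 10:00? ✓; end Fri 22:00 >= Wed 06:00? ✓ → yes.
C: start Mon 07:00 >= Mon 10:00? ✗; end Tue 21:00 >= Wed 06:00? ✗ → no.
D: start Thu 07:00 >= Mon 10:00? ✓; end Fri 03:00 >= Wed 06:00? ✓ → yes.
F: start Tue 17:00 >= Mon 10:00? ✓; end Fri 04:00 >= Wed 06:00? ✓ → yes.
G: start Mon 04:00 >= Mon 10:00? ✗; end Thu 09:00 >= Wed 06:00? ✓ → no.
H: start Thu 20:00 >= Mon 10:00? ✓; end Fri 04:00 >= Wed 06:00? ✓ → yes.
N: start Mon 01:00 >= Mon 10:00? ✗; end Tue 23:00 >= Wed 06:00? ✗ → no.
Q: start Fri 01:00 >= Mon 10:00? ✓; end Sat 13:00 >= Wed 06:00? ✓ → yes.
R: start Sat 06:00 >= Mon 10:00? ✓; end Sat 11:00 >= Wed 06:00? ✓ → yes.
U: start Wed 19:00 >= Mon 10:00? ✓; end Thu 05:00 >= Wed 06:00? ✓ → yes.
V: start Mon 07:00 >= Mon 10:00? ✗; end Tue 10:00 >= Wed 06:00? ✗ → no.
Result: A, D, F, H, Q, R, U.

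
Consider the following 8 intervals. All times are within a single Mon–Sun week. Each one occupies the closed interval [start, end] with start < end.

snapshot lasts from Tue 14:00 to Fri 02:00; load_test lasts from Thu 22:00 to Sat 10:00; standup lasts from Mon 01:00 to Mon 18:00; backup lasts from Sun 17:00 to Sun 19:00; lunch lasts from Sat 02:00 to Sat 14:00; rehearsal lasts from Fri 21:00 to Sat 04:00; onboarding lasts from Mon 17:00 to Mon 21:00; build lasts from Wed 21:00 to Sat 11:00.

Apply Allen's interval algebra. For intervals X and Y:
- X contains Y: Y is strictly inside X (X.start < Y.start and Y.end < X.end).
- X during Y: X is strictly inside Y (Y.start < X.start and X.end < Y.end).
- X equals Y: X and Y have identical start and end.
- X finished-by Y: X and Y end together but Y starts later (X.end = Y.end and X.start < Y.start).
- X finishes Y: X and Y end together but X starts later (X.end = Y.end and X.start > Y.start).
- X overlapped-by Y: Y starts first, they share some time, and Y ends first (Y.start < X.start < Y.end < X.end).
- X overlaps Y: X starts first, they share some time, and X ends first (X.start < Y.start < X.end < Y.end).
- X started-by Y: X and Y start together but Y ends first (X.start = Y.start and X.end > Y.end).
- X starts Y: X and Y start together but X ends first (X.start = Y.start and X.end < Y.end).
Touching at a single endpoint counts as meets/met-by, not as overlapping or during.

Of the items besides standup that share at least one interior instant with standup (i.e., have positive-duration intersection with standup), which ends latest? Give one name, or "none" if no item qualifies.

onboarding

Target standup = [Mon 01:00, Mon 18:00].
backup [Sun 17:00, Sun 19:00] → after → excluded.
build [Wed 21:00, Sat 11:00] → after → excluded.
load_test [Thu 22:00, Sat 10:00] → after → excluded.
lunch [Sat 02:00, Sat 14:00] → after → excluded.
onboarding [Mon 17:00, Mon 21:00] → overlapped-by → candidate.
rehearsal [Fri 21:00, Sat 04:00] → after → excluded.
snapshot [Tue 14:00, Fri 02:00] → after → excluded.
Among candidates, latest end is Mon 21:00 → onboarding.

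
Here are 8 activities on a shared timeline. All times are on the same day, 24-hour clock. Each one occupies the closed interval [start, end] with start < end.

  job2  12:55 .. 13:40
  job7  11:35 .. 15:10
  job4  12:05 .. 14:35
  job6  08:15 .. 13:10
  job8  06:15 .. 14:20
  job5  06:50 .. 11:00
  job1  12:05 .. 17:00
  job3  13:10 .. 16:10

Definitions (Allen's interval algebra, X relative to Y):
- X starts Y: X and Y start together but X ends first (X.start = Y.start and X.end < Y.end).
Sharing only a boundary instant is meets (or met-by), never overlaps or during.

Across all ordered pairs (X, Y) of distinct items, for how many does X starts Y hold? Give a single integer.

Checking all 56 ordered pairs for relation 'starts'; matching pairs in alphabetical order:
(job4, job1): job4 starts job1 ✓
Count: 1.

1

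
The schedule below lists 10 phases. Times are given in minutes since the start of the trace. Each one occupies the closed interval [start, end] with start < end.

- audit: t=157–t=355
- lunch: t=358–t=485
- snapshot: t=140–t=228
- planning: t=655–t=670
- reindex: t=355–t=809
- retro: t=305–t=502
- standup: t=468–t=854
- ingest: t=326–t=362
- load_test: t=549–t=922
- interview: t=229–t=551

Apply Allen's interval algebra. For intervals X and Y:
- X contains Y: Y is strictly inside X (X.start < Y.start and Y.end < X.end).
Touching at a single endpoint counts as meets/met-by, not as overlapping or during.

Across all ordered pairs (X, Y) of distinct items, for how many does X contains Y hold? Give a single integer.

9

Checking all 90 ordered pairs for relation 'contains'; matching pairs in alphabetical order:
(interview, ingest): interview contains ingest ✓
(interview, lunch): interview contains lunch ✓
(interview, retro): interview contains retro ✓
(load_test, planning): load_test contains planning ✓
(reindex, lunch): reindex contains lunch ✓
(reindex, planning): reindex contains planning ✓
(retro, ingest): retro contains ingest ✓
(retro, lunch): retro contains lunch ✓
(standup, planning): standup contains planning ✓
Count: 9.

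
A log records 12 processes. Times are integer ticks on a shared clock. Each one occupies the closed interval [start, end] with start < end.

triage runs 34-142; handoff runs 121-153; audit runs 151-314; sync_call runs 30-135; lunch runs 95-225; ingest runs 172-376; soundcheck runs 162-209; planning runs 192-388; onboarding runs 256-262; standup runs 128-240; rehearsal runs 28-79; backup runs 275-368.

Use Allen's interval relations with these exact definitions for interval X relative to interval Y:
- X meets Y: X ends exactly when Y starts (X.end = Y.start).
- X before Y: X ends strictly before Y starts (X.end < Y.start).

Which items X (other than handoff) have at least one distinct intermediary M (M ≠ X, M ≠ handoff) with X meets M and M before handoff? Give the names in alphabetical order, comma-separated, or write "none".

none

Target handoff = [121, 153].
Intermediaries M with M before handoff: rehearsal.
Via rehearsal — items with X meets rehearsal: none.
Union: none.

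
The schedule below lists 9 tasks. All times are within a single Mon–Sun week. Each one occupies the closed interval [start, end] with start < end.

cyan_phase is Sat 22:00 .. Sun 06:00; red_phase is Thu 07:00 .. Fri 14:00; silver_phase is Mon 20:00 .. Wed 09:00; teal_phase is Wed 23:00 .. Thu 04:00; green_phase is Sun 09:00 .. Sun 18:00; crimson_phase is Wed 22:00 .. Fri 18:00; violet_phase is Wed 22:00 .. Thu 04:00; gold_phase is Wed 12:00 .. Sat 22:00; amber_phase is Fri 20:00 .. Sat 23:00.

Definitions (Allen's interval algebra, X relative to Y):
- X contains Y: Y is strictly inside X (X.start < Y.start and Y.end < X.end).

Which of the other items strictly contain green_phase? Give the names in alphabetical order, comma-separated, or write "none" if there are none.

Target green_phase = [Sun 09:00, Sun 18:00].
amber_phase [Fri 20:00, Sat 23:00] → before → no.
crimson_phase [Wed 22:00, Fri 18:00] → before → no.
cyan_phase [Sat 22:00, Sun 06:00] → before → no.
gold_phase [Wed 12:00, Sat 22:00] → before → no.
red_phase [Thu 07:00, Fri 14:00] → before → no.
silver_phase [Mon 20:00, Wed 09:00] → before → no.
teal_phase [Wed 23:00, Thu 04:00] → before → no.
violet_phase [Wed 22:00, Thu 04:00] → before → no.
Result: none.

none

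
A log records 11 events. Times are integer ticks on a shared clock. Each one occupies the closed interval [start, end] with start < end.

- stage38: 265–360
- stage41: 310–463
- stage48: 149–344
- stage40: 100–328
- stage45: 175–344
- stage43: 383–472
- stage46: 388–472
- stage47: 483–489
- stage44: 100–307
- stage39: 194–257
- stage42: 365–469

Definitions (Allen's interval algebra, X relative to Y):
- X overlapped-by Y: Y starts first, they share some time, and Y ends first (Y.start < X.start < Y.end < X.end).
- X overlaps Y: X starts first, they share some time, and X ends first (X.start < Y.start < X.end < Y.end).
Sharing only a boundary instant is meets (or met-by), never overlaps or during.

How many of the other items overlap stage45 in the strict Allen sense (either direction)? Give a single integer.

Target stage45 = [175, 344].
stage38 [265, 360] → overlapped-by → counts.
stage39 [194, 257] → during → no.
stage40 [100, 328] → overlaps → counts.
stage41 [310, 463] → overlapped-by → counts.
stage42 [365, 469] → after → no.
stage43 [383, 472] → after → no.
stage44 [100, 307] → overlaps → counts.
stage46 [388, 472] → after → no.
stage47 [483, 489] → after → no.
stage48 [149, 344] → finished-by → no.
Total: 4.

4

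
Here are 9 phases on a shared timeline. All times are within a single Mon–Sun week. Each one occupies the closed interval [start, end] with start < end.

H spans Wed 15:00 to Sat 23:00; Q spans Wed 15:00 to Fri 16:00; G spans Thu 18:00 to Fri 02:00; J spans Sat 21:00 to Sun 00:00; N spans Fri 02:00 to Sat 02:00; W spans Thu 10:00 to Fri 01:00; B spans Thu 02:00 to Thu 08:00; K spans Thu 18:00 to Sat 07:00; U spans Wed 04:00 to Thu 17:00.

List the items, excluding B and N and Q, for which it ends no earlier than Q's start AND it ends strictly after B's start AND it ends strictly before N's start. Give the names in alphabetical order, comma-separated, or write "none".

Conditions: its end is no earlier than Q's start (X.end >= Wed 15:00) AND its end is strictly after B's start (X.end > Thu 02:00) AND its end is strictly before N's start (X.end < Fri 02:00).
G: end Fri 02:00 >= Wed 15:00? ✓; end Fri 02:00 > Thu 02:00? ✓; end Fri 02:00 < Fri 02:00? ✗ → no.
H: end Sat 23:00 >= Wed 15:00? ✓; end Sat 23:00 > Thu 02:00? ✓; end Sat 23:00 < Fri 02:00? ✗ → no.
J: end Sun 00:00 >= Wed 15:00? ✓; end Sun 00:00 > Thu 02:00? ✓; end Sun 00:00 < Fri 02:00? ✗ → no.
K: end Sat 07:00 >= Wed 15:00? ✓; end Sat 07:00 > Thu 02:00? ✓; end Sat 07:00 < Fri 02:00? ✗ → no.
U: end Thu 17:00 >= Wed 15:00? ✓; end Thu 17:00 > Thu 02:00? ✓; end Thu 17:00 < Fri 02:00? ✓ → yes.
W: end Fri 01:00 >= Wed 15:00? ✓; end Fri 01:00 > Thu 02:00? ✓; end Fri 01:00 < Fri 02:00? ✓ → yes.
Result: U, W.

U, W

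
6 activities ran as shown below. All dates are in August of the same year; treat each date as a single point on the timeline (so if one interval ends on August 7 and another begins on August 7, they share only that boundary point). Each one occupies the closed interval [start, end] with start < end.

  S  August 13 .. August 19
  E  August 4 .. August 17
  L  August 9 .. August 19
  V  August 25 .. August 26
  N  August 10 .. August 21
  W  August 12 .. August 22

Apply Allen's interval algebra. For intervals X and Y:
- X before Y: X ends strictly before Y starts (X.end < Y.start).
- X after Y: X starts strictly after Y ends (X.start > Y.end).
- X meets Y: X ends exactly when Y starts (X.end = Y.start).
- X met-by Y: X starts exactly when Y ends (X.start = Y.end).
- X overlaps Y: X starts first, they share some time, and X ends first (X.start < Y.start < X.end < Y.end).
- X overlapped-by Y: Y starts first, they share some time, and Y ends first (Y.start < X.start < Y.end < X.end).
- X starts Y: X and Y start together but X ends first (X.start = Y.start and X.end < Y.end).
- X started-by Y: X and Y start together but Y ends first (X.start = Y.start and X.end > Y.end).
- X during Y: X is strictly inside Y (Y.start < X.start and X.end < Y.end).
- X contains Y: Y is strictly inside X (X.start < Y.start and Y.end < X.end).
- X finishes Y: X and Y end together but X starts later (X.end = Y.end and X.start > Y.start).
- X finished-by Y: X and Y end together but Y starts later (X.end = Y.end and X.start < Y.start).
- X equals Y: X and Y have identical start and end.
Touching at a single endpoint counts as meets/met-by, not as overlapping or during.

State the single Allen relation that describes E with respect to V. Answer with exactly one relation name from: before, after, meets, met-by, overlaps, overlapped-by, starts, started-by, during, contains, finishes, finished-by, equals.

E = [August 4, August 17]; V = [August 25, August 26].
Compare endpoints: E.start < V.start, E.start < V.end, E.end < V.start, E.end < V.end.
That pattern is 'before'.

before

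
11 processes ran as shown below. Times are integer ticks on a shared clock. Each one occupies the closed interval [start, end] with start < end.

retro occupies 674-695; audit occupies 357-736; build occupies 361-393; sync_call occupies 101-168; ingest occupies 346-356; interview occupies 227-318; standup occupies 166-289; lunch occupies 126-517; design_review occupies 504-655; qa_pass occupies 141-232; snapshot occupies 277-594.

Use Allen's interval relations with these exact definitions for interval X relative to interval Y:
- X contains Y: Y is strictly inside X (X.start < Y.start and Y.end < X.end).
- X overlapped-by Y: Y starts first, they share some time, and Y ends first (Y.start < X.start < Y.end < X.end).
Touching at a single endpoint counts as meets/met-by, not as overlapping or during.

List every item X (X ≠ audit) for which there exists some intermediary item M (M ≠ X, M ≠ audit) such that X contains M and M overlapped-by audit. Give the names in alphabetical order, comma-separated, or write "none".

Target audit = [357, 736].
Intermediaries M with M overlapped-by audit: none.
Union: none.

none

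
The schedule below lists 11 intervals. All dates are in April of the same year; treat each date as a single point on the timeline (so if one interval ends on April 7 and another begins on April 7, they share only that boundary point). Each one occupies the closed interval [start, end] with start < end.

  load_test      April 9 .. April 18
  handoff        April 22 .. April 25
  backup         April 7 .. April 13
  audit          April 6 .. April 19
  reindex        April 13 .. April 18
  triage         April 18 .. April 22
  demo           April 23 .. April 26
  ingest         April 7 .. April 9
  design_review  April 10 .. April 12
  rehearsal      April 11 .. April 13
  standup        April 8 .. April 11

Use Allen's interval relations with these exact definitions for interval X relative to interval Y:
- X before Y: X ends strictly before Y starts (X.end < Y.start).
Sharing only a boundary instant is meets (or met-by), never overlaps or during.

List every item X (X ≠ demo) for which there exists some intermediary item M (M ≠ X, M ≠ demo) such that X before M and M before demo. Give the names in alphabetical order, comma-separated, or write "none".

Target demo = [April 23, April 26].
Intermediaries M with M before demo: audit, backup, design_review, ingest, load_test, rehearsal, reindex, standup, triage.
Via audit — items with X before audit: none.
Via backup — items with X before backup: none.
Via design_review — items with X before design_review: ingest.
Via ingest — items with X before ingest: none.
Via load_test — items with X before load_test: none.
Via rehearsal — items with X before rehearsal: ingest.
Via reindex — items with X before reindex: design_review, ingest, standup.
Via standup — items with X before standup: none.
Via triage — items with X before triage: backup, design_review, ingest, rehearsal, standup.
Union: backup, design_review, ingest, rehearsal, standup.

backup, design_review, ingest, rehearsal, standup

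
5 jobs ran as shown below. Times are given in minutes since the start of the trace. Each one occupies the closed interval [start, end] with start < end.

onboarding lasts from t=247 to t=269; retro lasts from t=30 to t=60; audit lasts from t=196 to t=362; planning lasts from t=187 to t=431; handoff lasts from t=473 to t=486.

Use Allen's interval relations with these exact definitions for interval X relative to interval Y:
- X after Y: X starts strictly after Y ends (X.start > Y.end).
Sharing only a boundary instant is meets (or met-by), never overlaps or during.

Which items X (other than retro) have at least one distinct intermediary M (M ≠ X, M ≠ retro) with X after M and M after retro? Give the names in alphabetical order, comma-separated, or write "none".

handoff

Target retro = [t=30, t=60].
Intermediaries M with M after retro: audit, handoff, onboarding, planning.
Via audit — items with X after audit: handoff.
Via handoff — items with X after handoff: none.
Via onboarding — items with X after onboarding: handoff.
Via planning — items with X after planning: handoff.
Union: handoff.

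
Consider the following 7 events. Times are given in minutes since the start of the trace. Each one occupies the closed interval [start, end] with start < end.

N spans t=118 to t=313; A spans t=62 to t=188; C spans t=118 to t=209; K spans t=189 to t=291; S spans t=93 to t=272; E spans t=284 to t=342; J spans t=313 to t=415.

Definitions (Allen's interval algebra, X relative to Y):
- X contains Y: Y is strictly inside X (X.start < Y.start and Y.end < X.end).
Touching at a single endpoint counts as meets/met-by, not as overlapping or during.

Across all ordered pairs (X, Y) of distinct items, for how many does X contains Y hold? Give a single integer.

2

Checking all 42 ordered pairs for relation 'contains'; matching pairs in alphabetical order:
(N, K): N contains K ✓
(S, C): S contains C ✓
Count: 2.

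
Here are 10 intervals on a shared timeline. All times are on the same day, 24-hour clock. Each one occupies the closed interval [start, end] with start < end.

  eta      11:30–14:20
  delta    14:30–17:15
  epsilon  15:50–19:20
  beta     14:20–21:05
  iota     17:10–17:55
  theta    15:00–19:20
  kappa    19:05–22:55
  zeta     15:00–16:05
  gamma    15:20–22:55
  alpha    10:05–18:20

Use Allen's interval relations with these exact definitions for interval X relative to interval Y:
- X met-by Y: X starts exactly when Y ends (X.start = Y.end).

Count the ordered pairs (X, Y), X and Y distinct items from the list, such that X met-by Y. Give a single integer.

1

Checking all 90 ordered pairs for relation 'met-by'; matching pairs in alphabetical order:
(beta, eta): beta met-by eta ✓
Count: 1.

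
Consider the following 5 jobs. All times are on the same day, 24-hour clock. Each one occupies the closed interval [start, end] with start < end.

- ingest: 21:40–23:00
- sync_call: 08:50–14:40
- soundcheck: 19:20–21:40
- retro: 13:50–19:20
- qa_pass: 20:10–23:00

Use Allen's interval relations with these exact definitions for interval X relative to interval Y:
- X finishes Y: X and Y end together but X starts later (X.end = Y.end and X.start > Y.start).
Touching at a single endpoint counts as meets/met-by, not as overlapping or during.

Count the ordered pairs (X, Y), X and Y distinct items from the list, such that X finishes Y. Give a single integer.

1

Checking all 20 ordered pairs for relation 'finishes'; matching pairs in alphabetical order:
(ingest, qa_pass): ingest finishes qa_pass ✓
Count: 1.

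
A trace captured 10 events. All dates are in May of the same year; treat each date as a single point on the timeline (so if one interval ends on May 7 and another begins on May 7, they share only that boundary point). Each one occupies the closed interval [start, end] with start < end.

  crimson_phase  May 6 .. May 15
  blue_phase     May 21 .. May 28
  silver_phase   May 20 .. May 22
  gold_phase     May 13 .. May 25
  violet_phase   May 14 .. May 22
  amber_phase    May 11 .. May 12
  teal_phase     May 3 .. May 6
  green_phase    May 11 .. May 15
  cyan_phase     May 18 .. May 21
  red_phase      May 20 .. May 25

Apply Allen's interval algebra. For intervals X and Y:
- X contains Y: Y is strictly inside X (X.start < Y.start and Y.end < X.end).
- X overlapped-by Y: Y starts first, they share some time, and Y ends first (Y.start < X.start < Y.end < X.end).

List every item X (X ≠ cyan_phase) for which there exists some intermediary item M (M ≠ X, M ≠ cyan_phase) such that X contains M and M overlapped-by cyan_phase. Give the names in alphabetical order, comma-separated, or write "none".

Target cyan_phase = [May 18, May 21].
Intermediaries M with M overlapped-by cyan_phase: red_phase, silver_phase.
Via red_phase — items with X contains red_phase: none.
Via silver_phase — items with X contains silver_phase: gold_phase.
Union: gold_phase.

gold_phase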